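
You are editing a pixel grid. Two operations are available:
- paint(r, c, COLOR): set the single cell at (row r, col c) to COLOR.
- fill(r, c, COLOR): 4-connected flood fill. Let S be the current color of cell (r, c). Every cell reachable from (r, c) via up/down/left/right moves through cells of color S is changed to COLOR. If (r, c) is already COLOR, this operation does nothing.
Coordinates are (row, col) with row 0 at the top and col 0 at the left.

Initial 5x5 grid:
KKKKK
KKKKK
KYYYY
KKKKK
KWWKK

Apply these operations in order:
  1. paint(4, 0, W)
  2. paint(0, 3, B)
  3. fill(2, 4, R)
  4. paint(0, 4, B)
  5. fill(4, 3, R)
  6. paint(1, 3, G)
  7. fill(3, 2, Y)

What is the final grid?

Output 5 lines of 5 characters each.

After op 1 paint(4,0,W):
KKKKK
KKKKK
KYYYY
KKKKK
WWWKK
After op 2 paint(0,3,B):
KKKBK
KKKKK
KYYYY
KKKKK
WWWKK
After op 3 fill(2,4,R) [4 cells changed]:
KKKBK
KKKKK
KRRRR
KKKKK
WWWKK
After op 4 paint(0,4,B):
KKKBB
KKKKK
KRRRR
KKKKK
WWWKK
After op 5 fill(4,3,R) [16 cells changed]:
RRRBB
RRRRR
RRRRR
RRRRR
WWWRR
After op 6 paint(1,3,G):
RRRBB
RRRGR
RRRRR
RRRRR
WWWRR
After op 7 fill(3,2,Y) [19 cells changed]:
YYYBB
YYYGY
YYYYY
YYYYY
WWWYY

Answer: YYYBB
YYYGY
YYYYY
YYYYY
WWWYY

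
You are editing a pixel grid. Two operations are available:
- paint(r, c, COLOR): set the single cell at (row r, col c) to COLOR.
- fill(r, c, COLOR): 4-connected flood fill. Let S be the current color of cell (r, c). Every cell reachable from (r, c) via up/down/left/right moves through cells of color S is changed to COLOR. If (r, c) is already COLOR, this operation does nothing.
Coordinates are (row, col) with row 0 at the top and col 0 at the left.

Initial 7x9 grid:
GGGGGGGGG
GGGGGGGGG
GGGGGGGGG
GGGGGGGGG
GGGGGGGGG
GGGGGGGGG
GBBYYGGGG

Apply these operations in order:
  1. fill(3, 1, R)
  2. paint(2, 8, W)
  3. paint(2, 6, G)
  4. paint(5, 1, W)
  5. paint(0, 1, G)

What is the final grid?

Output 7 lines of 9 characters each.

Answer: RGRRRRRRR
RRRRRRRRR
RRRRRRGRW
RRRRRRRRR
RRRRRRRRR
RWRRRRRRR
RBBYYRRRR

Derivation:
After op 1 fill(3,1,R) [59 cells changed]:
RRRRRRRRR
RRRRRRRRR
RRRRRRRRR
RRRRRRRRR
RRRRRRRRR
RRRRRRRRR
RBBYYRRRR
After op 2 paint(2,8,W):
RRRRRRRRR
RRRRRRRRR
RRRRRRRRW
RRRRRRRRR
RRRRRRRRR
RRRRRRRRR
RBBYYRRRR
After op 3 paint(2,6,G):
RRRRRRRRR
RRRRRRRRR
RRRRRRGRW
RRRRRRRRR
RRRRRRRRR
RRRRRRRRR
RBBYYRRRR
After op 4 paint(5,1,W):
RRRRRRRRR
RRRRRRRRR
RRRRRRGRW
RRRRRRRRR
RRRRRRRRR
RWRRRRRRR
RBBYYRRRR
After op 5 paint(0,1,G):
RGRRRRRRR
RRRRRRRRR
RRRRRRGRW
RRRRRRRRR
RRRRRRRRR
RWRRRRRRR
RBBYYRRRR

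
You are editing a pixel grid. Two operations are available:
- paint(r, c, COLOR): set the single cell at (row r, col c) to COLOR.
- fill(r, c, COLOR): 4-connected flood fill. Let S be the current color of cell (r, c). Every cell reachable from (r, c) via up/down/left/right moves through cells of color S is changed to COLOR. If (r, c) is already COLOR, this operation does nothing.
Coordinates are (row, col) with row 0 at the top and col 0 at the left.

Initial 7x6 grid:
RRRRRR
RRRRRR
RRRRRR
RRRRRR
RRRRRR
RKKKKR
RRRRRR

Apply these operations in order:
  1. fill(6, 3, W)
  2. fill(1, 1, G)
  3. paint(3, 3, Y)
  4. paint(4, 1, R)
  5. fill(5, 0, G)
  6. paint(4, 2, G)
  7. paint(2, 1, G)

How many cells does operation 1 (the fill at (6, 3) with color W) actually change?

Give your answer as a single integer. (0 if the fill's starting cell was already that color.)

After op 1 fill(6,3,W) [38 cells changed]:
WWWWWW
WWWWWW
WWWWWW
WWWWWW
WWWWWW
WKKKKW
WWWWWW

Answer: 38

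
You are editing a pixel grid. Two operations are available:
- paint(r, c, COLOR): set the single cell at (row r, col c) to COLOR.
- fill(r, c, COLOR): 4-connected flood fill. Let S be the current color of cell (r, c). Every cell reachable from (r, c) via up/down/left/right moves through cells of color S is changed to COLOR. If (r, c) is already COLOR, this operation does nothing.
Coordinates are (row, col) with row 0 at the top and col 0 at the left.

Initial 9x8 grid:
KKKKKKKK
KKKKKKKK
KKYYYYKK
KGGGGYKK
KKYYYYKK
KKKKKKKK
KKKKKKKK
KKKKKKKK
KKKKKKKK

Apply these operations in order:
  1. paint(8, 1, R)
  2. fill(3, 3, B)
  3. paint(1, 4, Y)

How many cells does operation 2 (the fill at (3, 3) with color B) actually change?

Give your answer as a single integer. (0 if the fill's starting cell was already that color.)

Answer: 4

Derivation:
After op 1 paint(8,1,R):
KKKKKKKK
KKKKKKKK
KKYYYYKK
KGGGGYKK
KKYYYYKK
KKKKKKKK
KKKKKKKK
KKKKKKKK
KRKKKKKK
After op 2 fill(3,3,B) [4 cells changed]:
KKKKKKKK
KKKKKKKK
KKYYYYKK
KBBBBYKK
KKYYYYKK
KKKKKKKK
KKKKKKKK
KKKKKKKK
KRKKKKKK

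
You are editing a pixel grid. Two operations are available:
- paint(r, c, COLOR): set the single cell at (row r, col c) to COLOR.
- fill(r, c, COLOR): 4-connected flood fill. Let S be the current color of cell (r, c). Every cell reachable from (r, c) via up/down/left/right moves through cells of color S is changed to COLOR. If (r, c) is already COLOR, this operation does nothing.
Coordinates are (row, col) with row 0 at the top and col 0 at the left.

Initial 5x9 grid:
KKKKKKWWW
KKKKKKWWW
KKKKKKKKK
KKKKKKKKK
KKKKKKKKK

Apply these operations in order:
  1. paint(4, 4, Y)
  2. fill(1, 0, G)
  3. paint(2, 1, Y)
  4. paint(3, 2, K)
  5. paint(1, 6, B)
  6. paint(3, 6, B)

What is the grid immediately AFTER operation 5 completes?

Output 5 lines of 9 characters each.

After op 1 paint(4,4,Y):
KKKKKKWWW
KKKKKKWWW
KKKKKKKKK
KKKKKKKKK
KKKKYKKKK
After op 2 fill(1,0,G) [38 cells changed]:
GGGGGGWWW
GGGGGGWWW
GGGGGGGGG
GGGGGGGGG
GGGGYGGGG
After op 3 paint(2,1,Y):
GGGGGGWWW
GGGGGGWWW
GYGGGGGGG
GGGGGGGGG
GGGGYGGGG
After op 4 paint(3,2,K):
GGGGGGWWW
GGGGGGWWW
GYGGGGGGG
GGKGGGGGG
GGGGYGGGG
After op 5 paint(1,6,B):
GGGGGGWWW
GGGGGGBWW
GYGGGGGGG
GGKGGGGGG
GGGGYGGGG

Answer: GGGGGGWWW
GGGGGGBWW
GYGGGGGGG
GGKGGGGGG
GGGGYGGGG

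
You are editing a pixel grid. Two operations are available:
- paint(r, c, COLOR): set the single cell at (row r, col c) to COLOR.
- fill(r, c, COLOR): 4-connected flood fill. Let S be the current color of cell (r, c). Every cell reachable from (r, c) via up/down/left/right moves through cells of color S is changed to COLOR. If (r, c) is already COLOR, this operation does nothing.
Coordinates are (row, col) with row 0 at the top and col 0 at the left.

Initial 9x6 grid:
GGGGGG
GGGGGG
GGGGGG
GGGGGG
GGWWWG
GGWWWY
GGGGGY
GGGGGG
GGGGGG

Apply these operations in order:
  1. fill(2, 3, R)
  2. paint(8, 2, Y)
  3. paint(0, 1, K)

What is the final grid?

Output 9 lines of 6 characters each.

After op 1 fill(2,3,R) [46 cells changed]:
RRRRRR
RRRRRR
RRRRRR
RRRRRR
RRWWWR
RRWWWY
RRRRRY
RRRRRR
RRRRRR
After op 2 paint(8,2,Y):
RRRRRR
RRRRRR
RRRRRR
RRRRRR
RRWWWR
RRWWWY
RRRRRY
RRRRRR
RRYRRR
After op 3 paint(0,1,K):
RKRRRR
RRRRRR
RRRRRR
RRRRRR
RRWWWR
RRWWWY
RRRRRY
RRRRRR
RRYRRR

Answer: RKRRRR
RRRRRR
RRRRRR
RRRRRR
RRWWWR
RRWWWY
RRRRRY
RRRRRR
RRYRRR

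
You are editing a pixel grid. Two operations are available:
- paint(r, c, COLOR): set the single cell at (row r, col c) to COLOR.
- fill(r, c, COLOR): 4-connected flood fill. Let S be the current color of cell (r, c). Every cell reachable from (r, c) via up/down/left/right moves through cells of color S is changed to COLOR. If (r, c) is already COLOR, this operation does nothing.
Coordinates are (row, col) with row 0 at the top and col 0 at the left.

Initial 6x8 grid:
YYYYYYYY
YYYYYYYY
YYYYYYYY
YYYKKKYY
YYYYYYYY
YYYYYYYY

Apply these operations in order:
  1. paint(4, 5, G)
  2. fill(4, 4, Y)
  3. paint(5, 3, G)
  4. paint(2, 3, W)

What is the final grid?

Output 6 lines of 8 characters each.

Answer: YYYYYYYY
YYYYYYYY
YYYWYYYY
YYYKKKYY
YYYYYGYY
YYYGYYYY

Derivation:
After op 1 paint(4,5,G):
YYYYYYYY
YYYYYYYY
YYYYYYYY
YYYKKKYY
YYYYYGYY
YYYYYYYY
After op 2 fill(4,4,Y) [0 cells changed]:
YYYYYYYY
YYYYYYYY
YYYYYYYY
YYYKKKYY
YYYYYGYY
YYYYYYYY
After op 3 paint(5,3,G):
YYYYYYYY
YYYYYYYY
YYYYYYYY
YYYKKKYY
YYYYYGYY
YYYGYYYY
After op 4 paint(2,3,W):
YYYYYYYY
YYYYYYYY
YYYWYYYY
YYYKKKYY
YYYYYGYY
YYYGYYYY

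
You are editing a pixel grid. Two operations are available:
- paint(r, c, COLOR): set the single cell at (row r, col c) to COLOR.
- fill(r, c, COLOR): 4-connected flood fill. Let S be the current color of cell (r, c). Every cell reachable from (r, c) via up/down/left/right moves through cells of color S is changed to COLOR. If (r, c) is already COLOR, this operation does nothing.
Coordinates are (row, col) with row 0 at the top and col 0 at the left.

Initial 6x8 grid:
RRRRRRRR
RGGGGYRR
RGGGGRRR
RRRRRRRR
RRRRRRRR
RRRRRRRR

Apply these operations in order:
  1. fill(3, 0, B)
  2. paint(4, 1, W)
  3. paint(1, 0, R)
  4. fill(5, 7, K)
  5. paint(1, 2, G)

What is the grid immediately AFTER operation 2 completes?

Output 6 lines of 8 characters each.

After op 1 fill(3,0,B) [39 cells changed]:
BBBBBBBB
BGGGGYBB
BGGGGBBB
BBBBBBBB
BBBBBBBB
BBBBBBBB
After op 2 paint(4,1,W):
BBBBBBBB
BGGGGYBB
BGGGGBBB
BBBBBBBB
BWBBBBBB
BBBBBBBB

Answer: BBBBBBBB
BGGGGYBB
BGGGGBBB
BBBBBBBB
BWBBBBBB
BBBBBBBB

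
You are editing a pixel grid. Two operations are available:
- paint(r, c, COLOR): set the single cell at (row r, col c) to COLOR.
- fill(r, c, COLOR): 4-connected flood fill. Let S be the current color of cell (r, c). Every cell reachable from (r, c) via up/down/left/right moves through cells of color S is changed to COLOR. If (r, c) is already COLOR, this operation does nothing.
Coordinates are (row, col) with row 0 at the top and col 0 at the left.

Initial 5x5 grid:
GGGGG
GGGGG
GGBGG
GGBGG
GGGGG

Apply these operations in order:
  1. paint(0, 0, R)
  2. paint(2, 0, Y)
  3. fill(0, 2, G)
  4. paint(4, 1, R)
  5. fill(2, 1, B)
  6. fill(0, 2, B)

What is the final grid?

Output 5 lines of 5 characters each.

After op 1 paint(0,0,R):
RGGGG
GGGGG
GGBGG
GGBGG
GGGGG
After op 2 paint(2,0,Y):
RGGGG
GGGGG
YGBGG
GGBGG
GGGGG
After op 3 fill(0,2,G) [0 cells changed]:
RGGGG
GGGGG
YGBGG
GGBGG
GGGGG
After op 4 paint(4,1,R):
RGGGG
GGGGG
YGBGG
GGBGG
GRGGG
After op 5 fill(2,1,B) [20 cells changed]:
RBBBB
BBBBB
YBBBB
BBBBB
BRBBB
After op 6 fill(0,2,B) [0 cells changed]:
RBBBB
BBBBB
YBBBB
BBBBB
BRBBB

Answer: RBBBB
BBBBB
YBBBB
BBBBB
BRBBB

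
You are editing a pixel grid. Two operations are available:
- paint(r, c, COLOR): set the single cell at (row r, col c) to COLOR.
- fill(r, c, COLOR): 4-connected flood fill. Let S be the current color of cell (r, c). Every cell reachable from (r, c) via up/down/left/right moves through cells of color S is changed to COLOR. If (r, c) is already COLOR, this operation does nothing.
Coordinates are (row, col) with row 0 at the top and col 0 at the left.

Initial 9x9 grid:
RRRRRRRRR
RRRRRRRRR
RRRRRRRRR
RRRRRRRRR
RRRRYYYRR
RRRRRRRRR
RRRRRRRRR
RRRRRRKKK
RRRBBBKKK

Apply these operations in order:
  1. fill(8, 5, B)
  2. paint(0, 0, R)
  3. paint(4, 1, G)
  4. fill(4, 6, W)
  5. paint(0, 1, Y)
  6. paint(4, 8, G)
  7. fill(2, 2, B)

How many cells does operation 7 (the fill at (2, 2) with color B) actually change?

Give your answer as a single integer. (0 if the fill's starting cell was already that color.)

Answer: 66

Derivation:
After op 1 fill(8,5,B) [0 cells changed]:
RRRRRRRRR
RRRRRRRRR
RRRRRRRRR
RRRRRRRRR
RRRRYYYRR
RRRRRRRRR
RRRRRRRRR
RRRRRRKKK
RRRBBBKKK
After op 2 paint(0,0,R):
RRRRRRRRR
RRRRRRRRR
RRRRRRRRR
RRRRRRRRR
RRRRYYYRR
RRRRRRRRR
RRRRRRRRR
RRRRRRKKK
RRRBBBKKK
After op 3 paint(4,1,G):
RRRRRRRRR
RRRRRRRRR
RRRRRRRRR
RRRRRRRRR
RGRRYYYRR
RRRRRRRRR
RRRRRRRRR
RRRRRRKKK
RRRBBBKKK
After op 4 fill(4,6,W) [3 cells changed]:
RRRRRRRRR
RRRRRRRRR
RRRRRRRRR
RRRRRRRRR
RGRRWWWRR
RRRRRRRRR
RRRRRRRRR
RRRRRRKKK
RRRBBBKKK
After op 5 paint(0,1,Y):
RYRRRRRRR
RRRRRRRRR
RRRRRRRRR
RRRRRRRRR
RGRRWWWRR
RRRRRRRRR
RRRRRRRRR
RRRRRRKKK
RRRBBBKKK
After op 6 paint(4,8,G):
RYRRRRRRR
RRRRRRRRR
RRRRRRRRR
RRRRRRRRR
RGRRWWWRG
RRRRRRRRR
RRRRRRRRR
RRRRRRKKK
RRRBBBKKK
After op 7 fill(2,2,B) [66 cells changed]:
BYBBBBBBB
BBBBBBBBB
BBBBBBBBB
BBBBBBBBB
BGBBWWWBG
BBBBBBBBB
BBBBBBBBB
BBBBBBKKK
BBBBBBKKK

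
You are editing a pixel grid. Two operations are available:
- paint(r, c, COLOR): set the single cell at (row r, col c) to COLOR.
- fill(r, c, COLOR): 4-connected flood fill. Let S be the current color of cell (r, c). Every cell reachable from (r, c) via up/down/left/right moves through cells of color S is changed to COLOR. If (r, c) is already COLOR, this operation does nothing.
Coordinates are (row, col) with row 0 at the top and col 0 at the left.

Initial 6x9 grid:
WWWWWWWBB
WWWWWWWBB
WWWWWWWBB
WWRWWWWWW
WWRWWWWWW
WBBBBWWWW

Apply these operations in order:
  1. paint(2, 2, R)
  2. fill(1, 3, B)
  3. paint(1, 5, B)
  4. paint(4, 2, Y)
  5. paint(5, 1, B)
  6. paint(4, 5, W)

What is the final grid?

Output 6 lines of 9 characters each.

After op 1 paint(2,2,R):
WWWWWWWBB
WWWWWWWBB
WWRWWWWBB
WWRWWWWWW
WWRWWWWWW
WBBBBWWWW
After op 2 fill(1,3,B) [41 cells changed]:
BBBBBBBBB
BBBBBBBBB
BBRBBBBBB
BBRBBBBBB
BBRBBBBBB
BBBBBBBBB
After op 3 paint(1,5,B):
BBBBBBBBB
BBBBBBBBB
BBRBBBBBB
BBRBBBBBB
BBRBBBBBB
BBBBBBBBB
After op 4 paint(4,2,Y):
BBBBBBBBB
BBBBBBBBB
BBRBBBBBB
BBRBBBBBB
BBYBBBBBB
BBBBBBBBB
After op 5 paint(5,1,B):
BBBBBBBBB
BBBBBBBBB
BBRBBBBBB
BBRBBBBBB
BBYBBBBBB
BBBBBBBBB
After op 6 paint(4,5,W):
BBBBBBBBB
BBBBBBBBB
BBRBBBBBB
BBRBBBBBB
BBYBBWBBB
BBBBBBBBB

Answer: BBBBBBBBB
BBBBBBBBB
BBRBBBBBB
BBRBBBBBB
BBYBBWBBB
BBBBBBBBB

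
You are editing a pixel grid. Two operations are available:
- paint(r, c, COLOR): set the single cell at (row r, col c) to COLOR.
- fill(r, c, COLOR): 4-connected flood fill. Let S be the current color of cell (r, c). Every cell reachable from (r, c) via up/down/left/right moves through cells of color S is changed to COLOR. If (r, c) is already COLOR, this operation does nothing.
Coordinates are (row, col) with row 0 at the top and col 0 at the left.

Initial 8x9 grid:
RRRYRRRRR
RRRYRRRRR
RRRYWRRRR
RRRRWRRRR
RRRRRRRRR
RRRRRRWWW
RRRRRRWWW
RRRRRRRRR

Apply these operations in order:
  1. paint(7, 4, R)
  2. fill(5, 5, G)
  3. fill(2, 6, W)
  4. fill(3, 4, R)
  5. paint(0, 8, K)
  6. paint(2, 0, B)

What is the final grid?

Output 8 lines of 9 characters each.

Answer: RRRYRRRRK
RRRYRRRRR
BRRYRRRRR
RRRRRRRRR
RRRRRRRRR
RRRRRRRRR
RRRRRRRRR
RRRRRRRRR

Derivation:
After op 1 paint(7,4,R):
RRRYRRRRR
RRRYRRRRR
RRRYWRRRR
RRRRWRRRR
RRRRRRRRR
RRRRRRWWW
RRRRRRWWW
RRRRRRRRR
After op 2 fill(5,5,G) [61 cells changed]:
GGGYGGGGG
GGGYGGGGG
GGGYWGGGG
GGGGWGGGG
GGGGGGGGG
GGGGGGWWW
GGGGGGWWW
GGGGGGGGG
After op 3 fill(2,6,W) [61 cells changed]:
WWWYWWWWW
WWWYWWWWW
WWWYWWWWW
WWWWWWWWW
WWWWWWWWW
WWWWWWWWW
WWWWWWWWW
WWWWWWWWW
After op 4 fill(3,4,R) [69 cells changed]:
RRRYRRRRR
RRRYRRRRR
RRRYRRRRR
RRRRRRRRR
RRRRRRRRR
RRRRRRRRR
RRRRRRRRR
RRRRRRRRR
After op 5 paint(0,8,K):
RRRYRRRRK
RRRYRRRRR
RRRYRRRRR
RRRRRRRRR
RRRRRRRRR
RRRRRRRRR
RRRRRRRRR
RRRRRRRRR
After op 6 paint(2,0,B):
RRRYRRRRK
RRRYRRRRR
BRRYRRRRR
RRRRRRRRR
RRRRRRRRR
RRRRRRRRR
RRRRRRRRR
RRRRRRRRR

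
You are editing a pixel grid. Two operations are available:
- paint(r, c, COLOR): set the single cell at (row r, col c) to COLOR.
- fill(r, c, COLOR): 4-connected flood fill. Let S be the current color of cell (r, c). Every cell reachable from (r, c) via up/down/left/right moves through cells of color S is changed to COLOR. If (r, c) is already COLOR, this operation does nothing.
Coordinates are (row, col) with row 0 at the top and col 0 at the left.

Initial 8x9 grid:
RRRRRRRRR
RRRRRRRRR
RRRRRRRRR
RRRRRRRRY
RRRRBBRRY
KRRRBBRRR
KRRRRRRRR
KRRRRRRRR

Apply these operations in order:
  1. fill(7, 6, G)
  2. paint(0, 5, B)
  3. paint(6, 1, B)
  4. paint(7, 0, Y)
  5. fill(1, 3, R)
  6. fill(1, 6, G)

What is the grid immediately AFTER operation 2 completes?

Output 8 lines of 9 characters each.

Answer: GGGGGBGGG
GGGGGGGGG
GGGGGGGGG
GGGGGGGGY
GGGGBBGGY
KGGGBBGGG
KGGGGGGGG
KGGGGGGGG

Derivation:
After op 1 fill(7,6,G) [63 cells changed]:
GGGGGGGGG
GGGGGGGGG
GGGGGGGGG
GGGGGGGGY
GGGGBBGGY
KGGGBBGGG
KGGGGGGGG
KGGGGGGGG
After op 2 paint(0,5,B):
GGGGGBGGG
GGGGGGGGG
GGGGGGGGG
GGGGGGGGY
GGGGBBGGY
KGGGBBGGG
KGGGGGGGG
KGGGGGGGG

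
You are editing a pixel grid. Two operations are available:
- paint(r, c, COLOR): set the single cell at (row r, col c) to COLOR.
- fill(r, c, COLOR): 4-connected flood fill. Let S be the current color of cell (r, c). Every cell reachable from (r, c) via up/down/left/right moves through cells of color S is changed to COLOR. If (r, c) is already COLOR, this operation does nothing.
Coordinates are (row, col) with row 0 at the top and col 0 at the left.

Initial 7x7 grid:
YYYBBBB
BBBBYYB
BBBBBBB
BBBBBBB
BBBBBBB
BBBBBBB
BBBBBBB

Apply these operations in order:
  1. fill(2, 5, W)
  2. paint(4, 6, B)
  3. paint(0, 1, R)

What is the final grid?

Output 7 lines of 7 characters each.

After op 1 fill(2,5,W) [44 cells changed]:
YYYWWWW
WWWWYYW
WWWWWWW
WWWWWWW
WWWWWWW
WWWWWWW
WWWWWWW
After op 2 paint(4,6,B):
YYYWWWW
WWWWYYW
WWWWWWW
WWWWWWW
WWWWWWB
WWWWWWW
WWWWWWW
After op 3 paint(0,1,R):
YRYWWWW
WWWWYYW
WWWWWWW
WWWWWWW
WWWWWWB
WWWWWWW
WWWWWWW

Answer: YRYWWWW
WWWWYYW
WWWWWWW
WWWWWWW
WWWWWWB
WWWWWWW
WWWWWWW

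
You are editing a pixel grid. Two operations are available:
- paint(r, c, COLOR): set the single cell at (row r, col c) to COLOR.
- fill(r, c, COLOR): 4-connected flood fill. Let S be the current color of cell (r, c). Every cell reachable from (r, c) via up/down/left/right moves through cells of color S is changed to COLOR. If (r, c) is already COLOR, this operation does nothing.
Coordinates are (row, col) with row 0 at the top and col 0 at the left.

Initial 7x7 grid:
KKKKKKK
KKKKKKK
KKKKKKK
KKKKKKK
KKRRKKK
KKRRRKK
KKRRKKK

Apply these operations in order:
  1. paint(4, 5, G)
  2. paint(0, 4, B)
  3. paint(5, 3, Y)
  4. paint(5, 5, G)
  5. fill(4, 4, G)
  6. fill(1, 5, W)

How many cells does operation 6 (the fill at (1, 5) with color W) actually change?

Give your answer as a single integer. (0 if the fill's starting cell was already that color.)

Answer: 41

Derivation:
After op 1 paint(4,5,G):
KKKKKKK
KKKKKKK
KKKKKKK
KKKKKKK
KKRRKGK
KKRRRKK
KKRRKKK
After op 2 paint(0,4,B):
KKKKBKK
KKKKKKK
KKKKKKK
KKKKKKK
KKRRKGK
KKRRRKK
KKRRKKK
After op 3 paint(5,3,Y):
KKKKBKK
KKKKKKK
KKKKKKK
KKKKKKK
KKRRKGK
KKRYRKK
KKRRKKK
After op 4 paint(5,5,G):
KKKKBKK
KKKKKKK
KKKKKKK
KKKKKKK
KKRRKGK
KKRYRGK
KKRRKKK
After op 5 fill(4,4,G) [39 cells changed]:
GGGGBGG
GGGGGGG
GGGGGGG
GGGGGGG
GGRRGGG
GGRYRGG
GGRRGGG
After op 6 fill(1,5,W) [41 cells changed]:
WWWWBWW
WWWWWWW
WWWWWWW
WWWWWWW
WWRRWWW
WWRYRWW
WWRRWWW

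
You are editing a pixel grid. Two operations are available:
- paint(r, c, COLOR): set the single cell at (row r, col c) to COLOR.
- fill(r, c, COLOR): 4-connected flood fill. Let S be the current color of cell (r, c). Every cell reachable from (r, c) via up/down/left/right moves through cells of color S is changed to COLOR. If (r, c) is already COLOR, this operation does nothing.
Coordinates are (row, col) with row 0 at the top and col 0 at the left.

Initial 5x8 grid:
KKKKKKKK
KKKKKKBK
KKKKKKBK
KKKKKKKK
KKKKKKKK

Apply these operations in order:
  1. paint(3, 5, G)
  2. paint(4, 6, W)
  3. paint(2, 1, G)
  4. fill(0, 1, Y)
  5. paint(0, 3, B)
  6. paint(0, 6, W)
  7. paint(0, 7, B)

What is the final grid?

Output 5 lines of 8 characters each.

After op 1 paint(3,5,G):
KKKKKKKK
KKKKKKBK
KKKKKKBK
KKKKKGKK
KKKKKKKK
After op 2 paint(4,6,W):
KKKKKKKK
KKKKKKBK
KKKKKKBK
KKKKKGKK
KKKKKKWK
After op 3 paint(2,1,G):
KKKKKKKK
KKKKKKBK
KGKKKKBK
KKKKKGKK
KKKKKKWK
After op 4 fill(0,1,Y) [35 cells changed]:
YYYYYYYY
YYYYYYBY
YGYYYYBY
YYYYYGYY
YYYYYYWY
After op 5 paint(0,3,B):
YYYBYYYY
YYYYYYBY
YGYYYYBY
YYYYYGYY
YYYYYYWY
After op 6 paint(0,6,W):
YYYBYYWY
YYYYYYBY
YGYYYYBY
YYYYYGYY
YYYYYYWY
After op 7 paint(0,7,B):
YYYBYYWB
YYYYYYBY
YGYYYYBY
YYYYYGYY
YYYYYYWY

Answer: YYYBYYWB
YYYYYYBY
YGYYYYBY
YYYYYGYY
YYYYYYWY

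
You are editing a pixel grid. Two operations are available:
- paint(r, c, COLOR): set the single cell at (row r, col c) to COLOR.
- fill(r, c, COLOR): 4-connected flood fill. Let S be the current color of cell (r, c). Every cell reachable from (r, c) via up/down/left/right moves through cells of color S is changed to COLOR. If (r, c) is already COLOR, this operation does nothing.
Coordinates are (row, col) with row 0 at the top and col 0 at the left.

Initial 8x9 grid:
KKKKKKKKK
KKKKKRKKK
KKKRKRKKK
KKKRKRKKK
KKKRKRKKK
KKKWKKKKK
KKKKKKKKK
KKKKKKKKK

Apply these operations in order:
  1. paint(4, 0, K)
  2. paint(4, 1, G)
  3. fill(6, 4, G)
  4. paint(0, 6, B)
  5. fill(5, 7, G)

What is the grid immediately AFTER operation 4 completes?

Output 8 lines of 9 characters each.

Answer: GGGGGGBGG
GGGGGRGGG
GGGRGRGGG
GGGRGRGGG
GGGRGRGGG
GGGWGGGGG
GGGGGGGGG
GGGGGGGGG

Derivation:
After op 1 paint(4,0,K):
KKKKKKKKK
KKKKKRKKK
KKKRKRKKK
KKKRKRKKK
KKKRKRKKK
KKKWKKKKK
KKKKKKKKK
KKKKKKKKK
After op 2 paint(4,1,G):
KKKKKKKKK
KKKKKRKKK
KKKRKRKKK
KKKRKRKKK
KGKRKRKKK
KKKWKKKKK
KKKKKKKKK
KKKKKKKKK
After op 3 fill(6,4,G) [63 cells changed]:
GGGGGGGGG
GGGGGRGGG
GGGRGRGGG
GGGRGRGGG
GGGRGRGGG
GGGWGGGGG
GGGGGGGGG
GGGGGGGGG
After op 4 paint(0,6,B):
GGGGGGBGG
GGGGGRGGG
GGGRGRGGG
GGGRGRGGG
GGGRGRGGG
GGGWGGGGG
GGGGGGGGG
GGGGGGGGG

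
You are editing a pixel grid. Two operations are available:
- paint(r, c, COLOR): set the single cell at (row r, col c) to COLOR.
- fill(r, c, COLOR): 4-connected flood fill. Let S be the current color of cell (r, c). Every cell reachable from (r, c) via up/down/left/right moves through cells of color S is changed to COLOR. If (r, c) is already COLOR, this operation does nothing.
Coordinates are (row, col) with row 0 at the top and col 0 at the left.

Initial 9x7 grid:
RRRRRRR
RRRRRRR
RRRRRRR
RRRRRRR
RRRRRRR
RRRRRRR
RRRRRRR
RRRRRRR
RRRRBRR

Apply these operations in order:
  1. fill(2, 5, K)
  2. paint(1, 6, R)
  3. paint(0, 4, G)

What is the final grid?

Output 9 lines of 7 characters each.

After op 1 fill(2,5,K) [62 cells changed]:
KKKKKKK
KKKKKKK
KKKKKKK
KKKKKKK
KKKKKKK
KKKKKKK
KKKKKKK
KKKKKKK
KKKKBKK
After op 2 paint(1,6,R):
KKKKKKK
KKKKKKR
KKKKKKK
KKKKKKK
KKKKKKK
KKKKKKK
KKKKKKK
KKKKKKK
KKKKBKK
After op 3 paint(0,4,G):
KKKKGKK
KKKKKKR
KKKKKKK
KKKKKKK
KKKKKKK
KKKKKKK
KKKKKKK
KKKKKKK
KKKKBKK

Answer: KKKKGKK
KKKKKKR
KKKKKKK
KKKKKKK
KKKKKKK
KKKKKKK
KKKKKKK
KKKKKKK
KKKKBKK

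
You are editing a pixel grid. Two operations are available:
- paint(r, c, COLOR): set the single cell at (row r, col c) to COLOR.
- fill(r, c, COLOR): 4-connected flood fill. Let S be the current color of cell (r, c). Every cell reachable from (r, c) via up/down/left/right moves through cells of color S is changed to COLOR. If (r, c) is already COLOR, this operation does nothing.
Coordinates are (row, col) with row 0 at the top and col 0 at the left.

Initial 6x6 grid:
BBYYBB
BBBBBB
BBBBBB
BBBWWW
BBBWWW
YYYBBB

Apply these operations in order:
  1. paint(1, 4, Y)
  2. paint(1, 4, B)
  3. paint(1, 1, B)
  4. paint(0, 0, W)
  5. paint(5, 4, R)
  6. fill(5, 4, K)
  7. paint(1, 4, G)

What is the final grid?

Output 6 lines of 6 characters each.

Answer: WBYYBB
BBBBGB
BBBBBB
BBBWWW
BBBWWW
YYYBKB

Derivation:
After op 1 paint(1,4,Y):
BBYYBB
BBBBYB
BBBBBB
BBBWWW
BBBWWW
YYYBBB
After op 2 paint(1,4,B):
BBYYBB
BBBBBB
BBBBBB
BBBWWW
BBBWWW
YYYBBB
After op 3 paint(1,1,B):
BBYYBB
BBBBBB
BBBBBB
BBBWWW
BBBWWW
YYYBBB
After op 4 paint(0,0,W):
WBYYBB
BBBBBB
BBBBBB
BBBWWW
BBBWWW
YYYBBB
After op 5 paint(5,4,R):
WBYYBB
BBBBBB
BBBBBB
BBBWWW
BBBWWW
YYYBRB
After op 6 fill(5,4,K) [1 cells changed]:
WBYYBB
BBBBBB
BBBBBB
BBBWWW
BBBWWW
YYYBKB
After op 7 paint(1,4,G):
WBYYBB
BBBBGB
BBBBBB
BBBWWW
BBBWWW
YYYBKB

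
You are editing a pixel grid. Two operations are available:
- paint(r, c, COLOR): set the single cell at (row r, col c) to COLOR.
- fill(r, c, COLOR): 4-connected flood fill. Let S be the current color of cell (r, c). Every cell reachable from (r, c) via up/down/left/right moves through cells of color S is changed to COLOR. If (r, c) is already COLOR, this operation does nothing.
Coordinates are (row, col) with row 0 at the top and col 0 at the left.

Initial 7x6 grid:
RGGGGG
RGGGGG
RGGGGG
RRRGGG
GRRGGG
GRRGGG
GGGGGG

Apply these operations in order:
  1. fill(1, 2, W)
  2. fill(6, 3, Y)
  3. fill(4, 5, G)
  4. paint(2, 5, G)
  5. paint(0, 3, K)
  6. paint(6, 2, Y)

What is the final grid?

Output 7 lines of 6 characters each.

Answer: RGGKGG
RGGGGG
RGGGGG
RRRGGG
GRRGGG
GRRGGG
GGYGGG

Derivation:
After op 1 fill(1,2,W) [32 cells changed]:
RWWWWW
RWWWWW
RWWWWW
RRRWWW
WRRWWW
WRRWWW
WWWWWW
After op 2 fill(6,3,Y) [32 cells changed]:
RYYYYY
RYYYYY
RYYYYY
RRRYYY
YRRYYY
YRRYYY
YYYYYY
After op 3 fill(4,5,G) [32 cells changed]:
RGGGGG
RGGGGG
RGGGGG
RRRGGG
GRRGGG
GRRGGG
GGGGGG
After op 4 paint(2,5,G):
RGGGGG
RGGGGG
RGGGGG
RRRGGG
GRRGGG
GRRGGG
GGGGGG
After op 5 paint(0,3,K):
RGGKGG
RGGGGG
RGGGGG
RRRGGG
GRRGGG
GRRGGG
GGGGGG
After op 6 paint(6,2,Y):
RGGKGG
RGGGGG
RGGGGG
RRRGGG
GRRGGG
GRRGGG
GGYGGG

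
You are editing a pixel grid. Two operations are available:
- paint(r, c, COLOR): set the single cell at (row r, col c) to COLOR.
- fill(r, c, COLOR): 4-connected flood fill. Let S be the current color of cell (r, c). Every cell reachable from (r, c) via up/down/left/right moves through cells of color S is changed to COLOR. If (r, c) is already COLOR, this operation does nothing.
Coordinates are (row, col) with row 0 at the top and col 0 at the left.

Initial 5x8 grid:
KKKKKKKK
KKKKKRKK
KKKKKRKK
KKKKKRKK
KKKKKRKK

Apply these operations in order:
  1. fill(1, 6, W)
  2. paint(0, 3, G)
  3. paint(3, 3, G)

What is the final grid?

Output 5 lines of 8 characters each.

Answer: WWWGWWWW
WWWWWRWW
WWWWWRWW
WWWGWRWW
WWWWWRWW

Derivation:
After op 1 fill(1,6,W) [36 cells changed]:
WWWWWWWW
WWWWWRWW
WWWWWRWW
WWWWWRWW
WWWWWRWW
After op 2 paint(0,3,G):
WWWGWWWW
WWWWWRWW
WWWWWRWW
WWWWWRWW
WWWWWRWW
After op 3 paint(3,3,G):
WWWGWWWW
WWWWWRWW
WWWWWRWW
WWWGWRWW
WWWWWRWW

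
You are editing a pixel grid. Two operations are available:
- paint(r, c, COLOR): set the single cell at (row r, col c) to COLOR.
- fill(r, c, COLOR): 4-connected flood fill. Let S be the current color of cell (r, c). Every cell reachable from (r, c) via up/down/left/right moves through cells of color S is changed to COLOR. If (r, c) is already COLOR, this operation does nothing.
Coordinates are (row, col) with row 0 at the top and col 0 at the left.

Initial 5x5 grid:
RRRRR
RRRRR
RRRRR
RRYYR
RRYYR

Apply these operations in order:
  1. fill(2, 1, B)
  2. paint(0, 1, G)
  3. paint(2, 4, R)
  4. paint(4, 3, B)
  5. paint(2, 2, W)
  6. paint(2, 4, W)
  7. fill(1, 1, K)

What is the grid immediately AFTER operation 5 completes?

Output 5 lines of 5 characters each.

Answer: BGBBB
BBBBB
BBWBR
BBYYB
BBYBB

Derivation:
After op 1 fill(2,1,B) [21 cells changed]:
BBBBB
BBBBB
BBBBB
BBYYB
BBYYB
After op 2 paint(0,1,G):
BGBBB
BBBBB
BBBBB
BBYYB
BBYYB
After op 3 paint(2,4,R):
BGBBB
BBBBB
BBBBR
BBYYB
BBYYB
After op 4 paint(4,3,B):
BGBBB
BBBBB
BBBBR
BBYYB
BBYBB
After op 5 paint(2,2,W):
BGBBB
BBBBB
BBWBR
BBYYB
BBYBB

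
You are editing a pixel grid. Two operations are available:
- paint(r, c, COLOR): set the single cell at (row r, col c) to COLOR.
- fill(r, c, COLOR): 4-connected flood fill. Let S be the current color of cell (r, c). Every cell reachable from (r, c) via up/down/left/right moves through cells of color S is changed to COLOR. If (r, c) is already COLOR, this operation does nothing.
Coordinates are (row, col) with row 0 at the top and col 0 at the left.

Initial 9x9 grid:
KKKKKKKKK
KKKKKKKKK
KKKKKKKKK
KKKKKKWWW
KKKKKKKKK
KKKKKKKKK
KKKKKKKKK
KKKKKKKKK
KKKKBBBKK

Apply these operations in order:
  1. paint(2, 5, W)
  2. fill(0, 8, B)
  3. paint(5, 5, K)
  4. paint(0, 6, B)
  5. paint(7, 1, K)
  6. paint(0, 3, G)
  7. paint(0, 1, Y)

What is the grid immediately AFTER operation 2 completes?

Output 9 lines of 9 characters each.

Answer: BBBBBBBBB
BBBBBBBBB
BBBBBWBBB
BBBBBBWWW
BBBBBBBBB
BBBBBBBBB
BBBBBBBBB
BBBBBBBBB
BBBBBBBBB

Derivation:
After op 1 paint(2,5,W):
KKKKKKKKK
KKKKKKKKK
KKKKKWKKK
KKKKKKWWW
KKKKKKKKK
KKKKKKKKK
KKKKKKKKK
KKKKKKKKK
KKKKBBBKK
After op 2 fill(0,8,B) [74 cells changed]:
BBBBBBBBB
BBBBBBBBB
BBBBBWBBB
BBBBBBWWW
BBBBBBBBB
BBBBBBBBB
BBBBBBBBB
BBBBBBBBB
BBBBBBBBB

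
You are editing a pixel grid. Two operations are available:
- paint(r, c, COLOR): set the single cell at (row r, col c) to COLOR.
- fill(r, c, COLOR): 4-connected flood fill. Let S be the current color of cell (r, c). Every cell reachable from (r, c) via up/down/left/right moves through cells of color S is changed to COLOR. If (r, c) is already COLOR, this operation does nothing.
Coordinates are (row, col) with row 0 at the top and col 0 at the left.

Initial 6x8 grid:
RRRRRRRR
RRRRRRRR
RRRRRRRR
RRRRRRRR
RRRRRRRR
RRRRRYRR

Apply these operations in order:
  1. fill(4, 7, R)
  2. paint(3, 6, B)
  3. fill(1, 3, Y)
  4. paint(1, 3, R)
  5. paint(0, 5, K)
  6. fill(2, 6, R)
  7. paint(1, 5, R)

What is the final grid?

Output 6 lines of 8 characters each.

Answer: RRRRRKRR
RRRRRRRR
RRRRRRRR
RRRRRRBR
RRRRRRRR
RRRRRRRR

Derivation:
After op 1 fill(4,7,R) [0 cells changed]:
RRRRRRRR
RRRRRRRR
RRRRRRRR
RRRRRRRR
RRRRRRRR
RRRRRYRR
After op 2 paint(3,6,B):
RRRRRRRR
RRRRRRRR
RRRRRRRR
RRRRRRBR
RRRRRRRR
RRRRRYRR
After op 3 fill(1,3,Y) [46 cells changed]:
YYYYYYYY
YYYYYYYY
YYYYYYYY
YYYYYYBY
YYYYYYYY
YYYYYYYY
After op 4 paint(1,3,R):
YYYYYYYY
YYYRYYYY
YYYYYYYY
YYYYYYBY
YYYYYYYY
YYYYYYYY
After op 5 paint(0,5,K):
YYYYYKYY
YYYRYYYY
YYYYYYYY
YYYYYYBY
YYYYYYYY
YYYYYYYY
After op 6 fill(2,6,R) [45 cells changed]:
RRRRRKRR
RRRRRRRR
RRRRRRRR
RRRRRRBR
RRRRRRRR
RRRRRRRR
After op 7 paint(1,5,R):
RRRRRKRR
RRRRRRRR
RRRRRRRR
RRRRRRBR
RRRRRRRR
RRRRRRRR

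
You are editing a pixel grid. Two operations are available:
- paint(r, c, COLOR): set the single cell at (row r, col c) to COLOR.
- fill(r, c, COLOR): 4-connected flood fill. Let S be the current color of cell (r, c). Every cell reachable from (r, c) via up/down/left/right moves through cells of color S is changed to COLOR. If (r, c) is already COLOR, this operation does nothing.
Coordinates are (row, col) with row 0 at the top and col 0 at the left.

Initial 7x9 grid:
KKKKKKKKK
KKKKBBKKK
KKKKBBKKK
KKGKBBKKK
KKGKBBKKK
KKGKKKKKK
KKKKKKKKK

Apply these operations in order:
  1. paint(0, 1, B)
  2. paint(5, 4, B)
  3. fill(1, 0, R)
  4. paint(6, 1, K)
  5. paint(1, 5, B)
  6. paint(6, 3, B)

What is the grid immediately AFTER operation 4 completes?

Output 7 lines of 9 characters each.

Answer: RBRRRRRRR
RRRRBBRRR
RRRRBBRRR
RRGRBBRRR
RRGRBBRRR
RRGRBRRRR
RKRRRRRRR

Derivation:
After op 1 paint(0,1,B):
KBKKKKKKK
KKKKBBKKK
KKKKBBKKK
KKGKBBKKK
KKGKBBKKK
KKGKKKKKK
KKKKKKKKK
After op 2 paint(5,4,B):
KBKKKKKKK
KKKKBBKKK
KKKKBBKKK
KKGKBBKKK
KKGKBBKKK
KKGKBKKKK
KKKKKKKKK
After op 3 fill(1,0,R) [50 cells changed]:
RBRRRRRRR
RRRRBBRRR
RRRRBBRRR
RRGRBBRRR
RRGRBBRRR
RRGRBRRRR
RRRRRRRRR
After op 4 paint(6,1,K):
RBRRRRRRR
RRRRBBRRR
RRRRBBRRR
RRGRBBRRR
RRGRBBRRR
RRGRBRRRR
RKRRRRRRR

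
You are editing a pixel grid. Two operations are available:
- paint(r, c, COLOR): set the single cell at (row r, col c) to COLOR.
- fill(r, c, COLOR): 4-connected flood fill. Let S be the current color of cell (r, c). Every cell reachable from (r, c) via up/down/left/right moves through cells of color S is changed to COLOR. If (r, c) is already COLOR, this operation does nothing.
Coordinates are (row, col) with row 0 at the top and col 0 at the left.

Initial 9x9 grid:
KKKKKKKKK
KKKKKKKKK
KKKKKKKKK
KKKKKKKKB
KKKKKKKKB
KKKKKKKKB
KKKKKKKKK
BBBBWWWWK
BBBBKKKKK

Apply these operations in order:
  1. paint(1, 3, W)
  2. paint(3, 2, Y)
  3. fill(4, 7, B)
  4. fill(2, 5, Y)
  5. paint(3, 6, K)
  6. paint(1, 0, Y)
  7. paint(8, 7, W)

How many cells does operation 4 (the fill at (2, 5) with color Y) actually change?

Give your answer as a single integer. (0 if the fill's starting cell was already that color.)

After op 1 paint(1,3,W):
KKKKKKKKK
KKKWKKKKK
KKKKKKKKK
KKKKKKKKB
KKKKKKKKB
KKKKKKKKB
KKKKKKKKK
BBBBWWWWK
BBBBKKKKK
After op 2 paint(3,2,Y):
KKKKKKKKK
KKKWKKKKK
KKKKKKKKK
KKYKKKKKB
KKKKKKKKB
KKKKKKKKB
KKKKKKKKK
BBBBWWWWK
BBBBKKKKK
After op 3 fill(4,7,B) [64 cells changed]:
BBBBBBBBB
BBBWBBBBB
BBBBBBBBB
BBYBBBBBB
BBBBBBBBB
BBBBBBBBB
BBBBBBBBB
BBBBWWWWB
BBBBBBBBB
After op 4 fill(2,5,Y) [75 cells changed]:
YYYYYYYYY
YYYWYYYYY
YYYYYYYYY
YYYYYYYYY
YYYYYYYYY
YYYYYYYYY
YYYYYYYYY
YYYYWWWWY
YYYYYYYYY

Answer: 75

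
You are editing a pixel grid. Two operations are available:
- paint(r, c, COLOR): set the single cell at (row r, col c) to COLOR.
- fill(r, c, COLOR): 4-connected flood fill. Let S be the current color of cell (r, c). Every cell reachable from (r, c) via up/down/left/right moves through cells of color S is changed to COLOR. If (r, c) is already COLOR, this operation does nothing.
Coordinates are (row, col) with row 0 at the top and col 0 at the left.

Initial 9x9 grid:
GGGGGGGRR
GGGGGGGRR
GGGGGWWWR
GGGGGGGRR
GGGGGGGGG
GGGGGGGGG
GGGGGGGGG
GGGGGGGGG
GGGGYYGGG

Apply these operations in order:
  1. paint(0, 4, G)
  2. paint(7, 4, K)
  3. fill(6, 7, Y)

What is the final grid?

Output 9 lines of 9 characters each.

Answer: YYYYYYYRR
YYYYYYYRR
YYYYYWWWR
YYYYYYYRR
YYYYYYYYY
YYYYYYYYY
YYYYYYYYY
YYYYKYYYY
YYYYYYYYY

Derivation:
After op 1 paint(0,4,G):
GGGGGGGRR
GGGGGGGRR
GGGGGWWWR
GGGGGGGRR
GGGGGGGGG
GGGGGGGGG
GGGGGGGGG
GGGGGGGGG
GGGGYYGGG
After op 2 paint(7,4,K):
GGGGGGGRR
GGGGGGGRR
GGGGGWWWR
GGGGGGGRR
GGGGGGGGG
GGGGGGGGG
GGGGGGGGG
GGGGKGGGG
GGGGYYGGG
After op 3 fill(6,7,Y) [68 cells changed]:
YYYYYYYRR
YYYYYYYRR
YYYYYWWWR
YYYYYYYRR
YYYYYYYYY
YYYYYYYYY
YYYYYYYYY
YYYYKYYYY
YYYYYYYYY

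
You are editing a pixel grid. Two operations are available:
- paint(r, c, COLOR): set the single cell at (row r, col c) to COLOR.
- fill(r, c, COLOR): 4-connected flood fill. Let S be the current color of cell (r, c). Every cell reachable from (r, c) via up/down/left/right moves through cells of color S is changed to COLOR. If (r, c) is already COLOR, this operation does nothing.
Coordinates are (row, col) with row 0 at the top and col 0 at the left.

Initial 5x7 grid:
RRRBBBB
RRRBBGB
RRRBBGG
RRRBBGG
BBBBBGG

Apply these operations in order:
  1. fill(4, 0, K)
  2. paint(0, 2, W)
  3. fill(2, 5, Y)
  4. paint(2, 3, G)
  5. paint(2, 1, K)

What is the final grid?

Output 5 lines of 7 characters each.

Answer: RRWKKKK
RRRKKYK
RKRGKYY
RRRKKYY
KKKKKYY

Derivation:
After op 1 fill(4,0,K) [16 cells changed]:
RRRKKKK
RRRKKGK
RRRKKGG
RRRKKGG
KKKKKGG
After op 2 paint(0,2,W):
RRWKKKK
RRRKKGK
RRRKKGG
RRRKKGG
KKKKKGG
After op 3 fill(2,5,Y) [7 cells changed]:
RRWKKKK
RRRKKYK
RRRKKYY
RRRKKYY
KKKKKYY
After op 4 paint(2,3,G):
RRWKKKK
RRRKKYK
RRRGKYY
RRRKKYY
KKKKKYY
After op 5 paint(2,1,K):
RRWKKKK
RRRKKYK
RKRGKYY
RRRKKYY
KKKKKYY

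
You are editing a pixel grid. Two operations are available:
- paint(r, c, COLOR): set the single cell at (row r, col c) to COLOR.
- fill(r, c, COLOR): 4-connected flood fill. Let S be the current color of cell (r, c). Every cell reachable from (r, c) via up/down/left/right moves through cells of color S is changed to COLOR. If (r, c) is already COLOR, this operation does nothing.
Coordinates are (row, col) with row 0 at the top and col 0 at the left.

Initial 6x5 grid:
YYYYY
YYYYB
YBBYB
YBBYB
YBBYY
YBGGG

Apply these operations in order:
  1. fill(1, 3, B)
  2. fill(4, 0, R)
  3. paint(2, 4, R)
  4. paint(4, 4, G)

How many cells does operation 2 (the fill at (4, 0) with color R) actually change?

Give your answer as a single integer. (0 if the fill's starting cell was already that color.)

After op 1 fill(1,3,B) [17 cells changed]:
BBBBB
BBBBB
BBBBB
BBBBB
BBBBB
BBGGG
After op 2 fill(4,0,R) [27 cells changed]:
RRRRR
RRRRR
RRRRR
RRRRR
RRRRR
RRGGG

Answer: 27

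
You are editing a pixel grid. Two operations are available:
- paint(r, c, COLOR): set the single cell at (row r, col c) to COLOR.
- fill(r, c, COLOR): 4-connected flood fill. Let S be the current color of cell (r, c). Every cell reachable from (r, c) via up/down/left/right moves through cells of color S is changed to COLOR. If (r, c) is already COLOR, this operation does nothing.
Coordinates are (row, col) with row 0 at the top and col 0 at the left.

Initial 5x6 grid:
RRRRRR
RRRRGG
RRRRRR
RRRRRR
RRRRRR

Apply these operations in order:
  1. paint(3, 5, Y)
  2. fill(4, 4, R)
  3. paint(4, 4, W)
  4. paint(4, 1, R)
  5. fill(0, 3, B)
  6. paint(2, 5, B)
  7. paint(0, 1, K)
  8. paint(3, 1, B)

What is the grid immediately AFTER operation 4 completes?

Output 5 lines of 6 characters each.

After op 1 paint(3,5,Y):
RRRRRR
RRRRGG
RRRRRR
RRRRRY
RRRRRR
After op 2 fill(4,4,R) [0 cells changed]:
RRRRRR
RRRRGG
RRRRRR
RRRRRY
RRRRRR
After op 3 paint(4,4,W):
RRRRRR
RRRRGG
RRRRRR
RRRRRY
RRRRWR
After op 4 paint(4,1,R):
RRRRRR
RRRRGG
RRRRRR
RRRRRY
RRRRWR

Answer: RRRRRR
RRRRGG
RRRRRR
RRRRRY
RRRRWR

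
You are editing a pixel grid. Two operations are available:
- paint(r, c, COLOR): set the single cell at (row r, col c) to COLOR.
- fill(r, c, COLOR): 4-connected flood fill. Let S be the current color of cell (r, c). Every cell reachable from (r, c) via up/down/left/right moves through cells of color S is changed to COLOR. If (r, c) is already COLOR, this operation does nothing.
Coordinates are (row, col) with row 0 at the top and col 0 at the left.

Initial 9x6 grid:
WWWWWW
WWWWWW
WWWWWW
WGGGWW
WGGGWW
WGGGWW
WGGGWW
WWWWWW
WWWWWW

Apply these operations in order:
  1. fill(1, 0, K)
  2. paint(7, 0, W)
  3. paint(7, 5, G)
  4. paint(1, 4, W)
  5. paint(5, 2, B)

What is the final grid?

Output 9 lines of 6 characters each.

Answer: KKKKKK
KKKKWK
KKKKKK
KGGGKK
KGGGKK
KGBGKK
KGGGKK
WKKKKG
KKKKKK

Derivation:
After op 1 fill(1,0,K) [42 cells changed]:
KKKKKK
KKKKKK
KKKKKK
KGGGKK
KGGGKK
KGGGKK
KGGGKK
KKKKKK
KKKKKK
After op 2 paint(7,0,W):
KKKKKK
KKKKKK
KKKKKK
KGGGKK
KGGGKK
KGGGKK
KGGGKK
WKKKKK
KKKKKK
After op 3 paint(7,5,G):
KKKKKK
KKKKKK
KKKKKK
KGGGKK
KGGGKK
KGGGKK
KGGGKK
WKKKKG
KKKKKK
After op 4 paint(1,4,W):
KKKKKK
KKKKWK
KKKKKK
KGGGKK
KGGGKK
KGGGKK
KGGGKK
WKKKKG
KKKKKK
After op 5 paint(5,2,B):
KKKKKK
KKKKWK
KKKKKK
KGGGKK
KGGGKK
KGBGKK
KGGGKK
WKKKKG
KKKKKK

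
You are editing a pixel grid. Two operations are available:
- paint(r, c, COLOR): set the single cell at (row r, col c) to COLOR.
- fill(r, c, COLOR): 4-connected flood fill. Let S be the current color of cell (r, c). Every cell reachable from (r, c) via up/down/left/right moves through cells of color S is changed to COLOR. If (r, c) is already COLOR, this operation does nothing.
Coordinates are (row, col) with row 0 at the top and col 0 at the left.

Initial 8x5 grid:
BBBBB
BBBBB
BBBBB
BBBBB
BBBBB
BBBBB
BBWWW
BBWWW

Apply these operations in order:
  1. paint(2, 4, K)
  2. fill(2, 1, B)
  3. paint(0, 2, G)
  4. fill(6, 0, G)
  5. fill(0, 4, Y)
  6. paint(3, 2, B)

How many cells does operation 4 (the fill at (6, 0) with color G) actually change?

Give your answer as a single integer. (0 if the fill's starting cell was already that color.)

Answer: 32

Derivation:
After op 1 paint(2,4,K):
BBBBB
BBBBB
BBBBK
BBBBB
BBBBB
BBBBB
BBWWW
BBWWW
After op 2 fill(2,1,B) [0 cells changed]:
BBBBB
BBBBB
BBBBK
BBBBB
BBBBB
BBBBB
BBWWW
BBWWW
After op 3 paint(0,2,G):
BBGBB
BBBBB
BBBBK
BBBBB
BBBBB
BBBBB
BBWWW
BBWWW
After op 4 fill(6,0,G) [32 cells changed]:
GGGGG
GGGGG
GGGGK
GGGGG
GGGGG
GGGGG
GGWWW
GGWWW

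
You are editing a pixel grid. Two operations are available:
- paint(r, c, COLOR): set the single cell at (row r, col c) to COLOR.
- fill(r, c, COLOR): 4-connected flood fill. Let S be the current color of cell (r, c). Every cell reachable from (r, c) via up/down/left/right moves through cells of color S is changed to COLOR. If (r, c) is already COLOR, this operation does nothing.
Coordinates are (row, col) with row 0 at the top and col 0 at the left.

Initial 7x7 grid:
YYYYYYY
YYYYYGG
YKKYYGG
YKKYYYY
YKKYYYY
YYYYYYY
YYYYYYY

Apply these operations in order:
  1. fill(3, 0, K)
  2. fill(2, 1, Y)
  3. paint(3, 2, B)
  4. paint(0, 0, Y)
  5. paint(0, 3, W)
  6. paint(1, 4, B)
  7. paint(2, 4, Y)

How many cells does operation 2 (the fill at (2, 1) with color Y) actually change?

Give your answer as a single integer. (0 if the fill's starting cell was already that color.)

Answer: 45

Derivation:
After op 1 fill(3,0,K) [39 cells changed]:
KKKKKKK
KKKKKGG
KKKKKGG
KKKKKKK
KKKKKKK
KKKKKKK
KKKKKKK
After op 2 fill(2,1,Y) [45 cells changed]:
YYYYYYY
YYYYYGG
YYYYYGG
YYYYYYY
YYYYYYY
YYYYYYY
YYYYYYY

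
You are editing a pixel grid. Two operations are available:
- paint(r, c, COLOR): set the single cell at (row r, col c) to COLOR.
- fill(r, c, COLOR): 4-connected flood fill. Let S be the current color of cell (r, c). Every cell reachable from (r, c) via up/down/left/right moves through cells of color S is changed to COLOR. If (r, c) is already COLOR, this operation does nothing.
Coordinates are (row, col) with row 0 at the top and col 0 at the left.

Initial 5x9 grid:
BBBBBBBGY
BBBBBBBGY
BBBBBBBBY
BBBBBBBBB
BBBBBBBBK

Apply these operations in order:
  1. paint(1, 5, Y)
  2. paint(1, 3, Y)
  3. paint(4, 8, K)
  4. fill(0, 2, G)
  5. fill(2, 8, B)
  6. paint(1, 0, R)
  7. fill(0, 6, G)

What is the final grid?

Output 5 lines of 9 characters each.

After op 1 paint(1,5,Y):
BBBBBBBGY
BBBBBYBGY
BBBBBBBBY
BBBBBBBBB
BBBBBBBBK
After op 2 paint(1,3,Y):
BBBBBBBGY
BBBYBYBGY
BBBBBBBBY
BBBBBBBBB
BBBBBBBBK
After op 3 paint(4,8,K):
BBBBBBBGY
BBBYBYBGY
BBBBBBBBY
BBBBBBBBB
BBBBBBBBK
After op 4 fill(0,2,G) [37 cells changed]:
GGGGGGGGY
GGGYGYGGY
GGGGGGGGY
GGGGGGGGG
GGGGGGGGK
After op 5 fill(2,8,B) [3 cells changed]:
GGGGGGGGB
GGGYGYGGB
GGGGGGGGB
GGGGGGGGG
GGGGGGGGK
After op 6 paint(1,0,R):
GGGGGGGGB
RGGYGYGGB
GGGGGGGGB
GGGGGGGGG
GGGGGGGGK
After op 7 fill(0,6,G) [0 cells changed]:
GGGGGGGGB
RGGYGYGGB
GGGGGGGGB
GGGGGGGGG
GGGGGGGGK

Answer: GGGGGGGGB
RGGYGYGGB
GGGGGGGGB
GGGGGGGGG
GGGGGGGGK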